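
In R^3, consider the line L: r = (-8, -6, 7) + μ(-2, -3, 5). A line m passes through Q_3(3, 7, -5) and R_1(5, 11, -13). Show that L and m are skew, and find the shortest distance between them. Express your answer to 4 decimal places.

1.3363

A direction vector for m is R_1 − Q_3 = (2, 4, -8).
Common perpendicular direction n = (-2, -3, 5) × (2, 4, -8) = (4, -6, -2).
With w = (3, 7, -5) − (-8, -6, 7) = (11, 13, -12), w · n = -10.
Since n ≠ 0 the lines are not parallel, and w · n = -10 ≠ 0 so they do not intersect; hence they are skew.
Distance = |w · n| / |n| = |-10| / √56 ≈ 1.3363.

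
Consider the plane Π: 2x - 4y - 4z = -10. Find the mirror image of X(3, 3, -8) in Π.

(-1, 11, 0)

λ = (n·X − d)/|n|² = (26 − (-10))/36 = 1.
Reflection = X − 2λn = (3, 3, -8) − 2·(2, -4, -4) = (-1, 11, 0).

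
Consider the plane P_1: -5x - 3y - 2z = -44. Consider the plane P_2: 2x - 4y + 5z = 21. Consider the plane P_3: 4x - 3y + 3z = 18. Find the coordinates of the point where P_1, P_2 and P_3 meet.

(3, 5, 7)

Solving the 3×3 linear system -5x - 3y - 2z = -44, 2x - 4y + 5z = 21, 4x - 3y + 3z = 18 (e.g. by elimination or Cramer's rule, determinant = -77) gives (3, 5, 7).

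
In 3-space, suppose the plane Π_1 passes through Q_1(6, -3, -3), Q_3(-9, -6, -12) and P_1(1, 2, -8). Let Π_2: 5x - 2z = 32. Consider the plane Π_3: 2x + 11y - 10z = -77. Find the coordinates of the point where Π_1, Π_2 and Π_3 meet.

(6, -9, -1)

Q_1Q_3 = (-15, -3, -9), Q_1P_1 = (-5, 5, -5); a normal to Π_1 is Q_1Q_3 × Q_1P_1 = (60, -30, -90).
Using Q_1: Π_1 has equation 60x - 30y - 90z = 720.
Solving the 3×3 linear system 60x - 30y - 90z = 720, 5x - 2z = 32, 2x + 11y - 10z = -77 (e.g. by elimination or Cramer's rule, determinant = -5010) gives (6, -9, -1).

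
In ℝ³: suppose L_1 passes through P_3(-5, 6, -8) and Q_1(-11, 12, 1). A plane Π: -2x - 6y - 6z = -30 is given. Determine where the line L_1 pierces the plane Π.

(-9, 10, -2)

A direction vector for L_1 is Q_1 − P_3 = (-6, 6, 9).
Substitute r = (-5, 6, -8) + t(-6, 6, 9) into the plane: 22 + (-78)t = -30, so t = 2/3.
Intersection: (-5, 6, -8) + (2/3)·(-6, 6, 9) = (-9, 10, -2).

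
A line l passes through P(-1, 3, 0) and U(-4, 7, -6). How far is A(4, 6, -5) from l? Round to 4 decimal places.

A direction vector for l is U − P = (-3, 4, -6).
Taking (-1, 3, 0) on l with direction v = (-3, 4, -6): w = A − (-1, 3, 0) = (5, 3, -5), and w × v = (2, 45, 29).
Distance = |w × v| / |v| = √2870 / √61 ≈ 6.8592.

6.8592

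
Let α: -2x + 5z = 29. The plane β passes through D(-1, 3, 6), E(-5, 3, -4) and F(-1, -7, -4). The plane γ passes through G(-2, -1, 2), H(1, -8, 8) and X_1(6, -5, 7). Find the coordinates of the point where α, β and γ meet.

(3, -6, 7)

DE = (-4, 0, -10), DF = (0, -10, -10); a normal to β is DE × DF = (-100, -40, 40).
Using D: β has equation -100x - 40y + 40z = 220.
GH = (3, -7, 6), GX_1 = (8, -4, 5); a normal to γ is GH × GX_1 = (-11, 33, 44).
Using G: γ has equation -11x + 33y + 44z = 77.
Solving the 3×3 linear system -2x + 5z = 29, -100x - 40y + 40z = 220, -11x + 33y + 44z = 77 (e.g. by elimination or Cramer's rule, determinant = -12540) gives (3, -6, 7).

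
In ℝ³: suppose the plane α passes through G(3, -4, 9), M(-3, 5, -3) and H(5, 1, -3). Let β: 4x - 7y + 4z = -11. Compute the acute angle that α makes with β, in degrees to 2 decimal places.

GM = (-6, 9, -12), GH = (2, 5, -12); a normal to α is GM × GH = (-48, -96, -48).
Using G: α has equation -48x - 96y - 48z = -192.
cos θ = |n₁·n₂| / (|n₁||n₂|) = |288| / (√13824 · √81).
θ = arccos(0.27217) ≈ 74.21°.

74.21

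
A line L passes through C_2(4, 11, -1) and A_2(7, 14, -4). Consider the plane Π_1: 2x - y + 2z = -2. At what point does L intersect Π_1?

(1, 8, 2)

A direction vector for L is A_2 − C_2 = (3, 3, -3).
Substitute r = (4, 11, -1) + t(3, 3, -3) into the plane: -5 + (-3)t = -2, so t = -1.
Intersection: (4, 11, -1) + (-1)·(3, 3, -3) = (1, 8, 2).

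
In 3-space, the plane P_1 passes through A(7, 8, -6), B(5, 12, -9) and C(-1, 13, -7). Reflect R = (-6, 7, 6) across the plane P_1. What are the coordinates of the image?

AB = (-2, 4, -3), AC = (-8, 5, -1); a normal to P_1 is AB × AC = (11, 22, 22).
Using A: P_1 has equation 11x + 22y + 22z = 121.
λ = (n·R − d)/|n|² = (220 − 121)/1089 = 1/11.
Reflection = R − 2λn = (-6, 7, 6) − (2/11)·(11, 22, 22) = (-8, 3, 2).

(-8, 3, 2)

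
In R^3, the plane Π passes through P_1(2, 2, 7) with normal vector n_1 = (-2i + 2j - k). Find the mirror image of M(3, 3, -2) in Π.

Π: n_1·r = n_1·P_1 gives -2x + 2y - z = -7.
λ = (n·M − d)/|n|² = (2 − (-7))/9 = 1.
Reflection = M − 2λn = (3, 3, -2) − 2·(-2, 2, -1) = (7, -1, 0).

(7, -1, 0)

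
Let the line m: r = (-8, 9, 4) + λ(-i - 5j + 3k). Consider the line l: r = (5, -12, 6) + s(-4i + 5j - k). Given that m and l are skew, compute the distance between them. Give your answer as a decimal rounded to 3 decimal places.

3.110

Common perpendicular direction n = (-1, -5, 3) × (-4, 5, -1) = (-10, -13, -25).
With w = (5, -12, 6) − (-8, 9, 4) = (13, -21, 2), w · n = 93.
Distance = |w · n| / |n| = |93| / √894 ≈ 3.110.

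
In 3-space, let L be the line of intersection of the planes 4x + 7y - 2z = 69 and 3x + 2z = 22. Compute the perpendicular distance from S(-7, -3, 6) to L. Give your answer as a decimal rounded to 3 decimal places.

Direction of L: (4, 7, -2) × (3, 0, 2) = (14, -14, -21).
A point on L: solving the two plane equations with x = 8 gives (8, 5, -1).
Taking (8, 5, -1) on L with direction v = (14, -14, -21): w = S − (8, 5, -1) = (-15, -8, 7), and w × v = (266, -217, 322).
Distance = |w × v| / |v| = √221529 / √833 ≈ 16.308.

16.308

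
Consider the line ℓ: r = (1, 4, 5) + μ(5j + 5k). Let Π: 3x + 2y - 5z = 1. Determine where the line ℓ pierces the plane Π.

Substitute r = (1, 4, 5) + t(0, 5, 5) into the plane: -14 + (-15)t = 1, so t = -1.
Intersection: (1, 4, 5) + (-1)·(0, 5, 5) = (1, -1, 0).

(1, -1, 0)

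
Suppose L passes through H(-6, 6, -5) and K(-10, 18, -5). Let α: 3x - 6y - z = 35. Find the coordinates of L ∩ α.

A direction vector for L is K − H = (-4, 12, 0).
Substitute r = (-6, 6, -5) + t(-4, 12, 0) into the plane: -49 + (-84)t = 35, so t = -1.
Intersection: (-6, 6, -5) + (-1)·(-4, 12, 0) = (-2, -6, -5).

(-2, -6, -5)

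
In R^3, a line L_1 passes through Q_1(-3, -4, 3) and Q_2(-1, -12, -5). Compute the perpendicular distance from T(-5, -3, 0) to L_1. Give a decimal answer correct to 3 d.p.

A direction vector for L_1 is Q_2 − Q_1 = (2, -8, -8).
Taking (-3, -4, 3) on L_1 with direction v = (2, -8, -8): w = T − (-3, -4, 3) = (-2, 1, -3), and w × v = (-32, -22, 14).
Distance = |w × v| / |v| = √1704 / √132 ≈ 3.593.

3.593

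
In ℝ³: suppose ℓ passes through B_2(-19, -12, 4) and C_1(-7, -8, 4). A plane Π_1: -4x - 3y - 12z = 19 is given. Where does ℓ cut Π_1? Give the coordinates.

(-10, -9, 4)

A direction vector for ℓ is C_1 − B_2 = (12, 4, 0).
Substitute r = (-19, -12, 4) + t(12, 4, 0) into the plane: 64 + (-60)t = 19, so t = 3/4.
Intersection: (-19, -12, 4) + (3/4)·(12, 4, 0) = (-10, -9, 4).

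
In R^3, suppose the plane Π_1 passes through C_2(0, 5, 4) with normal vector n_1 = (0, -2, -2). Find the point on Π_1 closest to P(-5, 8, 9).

(-5, 4, 5)

Π_1: n_1·r = n_1·C_2 gives -2y - 2z = -18.
Foot = P − λn with λ = (n·P − d)/|n|² = (-34 − (-18))/8 = -2.
Foot = (-5, 8, 9) − (-2)·(0, -2, -2) = (-5, 4, 5).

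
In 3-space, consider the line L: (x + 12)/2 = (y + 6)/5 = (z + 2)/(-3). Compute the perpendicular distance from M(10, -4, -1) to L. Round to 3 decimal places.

20.507

L has direction (2, 5, -3) through (-12, -6, -2).
Taking (-12, -6, -2) on L with direction v = (2, 5, -3): w = M − (-12, -6, -2) = (22, 2, 1), and w × v = (-11, 68, 106).
Distance = |w × v| / |v| = √15981 / √38 ≈ 20.507.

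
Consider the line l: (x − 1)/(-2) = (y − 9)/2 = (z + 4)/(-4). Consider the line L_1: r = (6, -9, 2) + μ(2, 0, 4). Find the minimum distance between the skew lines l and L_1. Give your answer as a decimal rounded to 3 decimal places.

1.789

l has direction (-2, 2, -4) through (1, 9, -4).
Common perpendicular direction n = (-2, 2, -4) × (2, 0, 4) = (8, 0, -4).
With w = (6, -9, 2) − (1, 9, -4) = (5, -18, 6), w · n = 16.
Distance = |w · n| / |n| = |16| / √80 ≈ 1.789.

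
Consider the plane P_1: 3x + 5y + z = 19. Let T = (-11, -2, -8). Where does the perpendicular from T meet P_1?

(-5, 8, -6)

Foot = T − λn with λ = (n·T − d)/|n|² = (-51 − 19)/35 = -2.
Foot = (-11, -2, -8) − (-2)·(3, 5, 1) = (-5, 8, -6).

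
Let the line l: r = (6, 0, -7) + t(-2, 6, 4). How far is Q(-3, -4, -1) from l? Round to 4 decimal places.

11.2789

Taking (6, 0, -7) on l with direction v = (-2, 6, 4): w = Q − (6, 0, -7) = (-9, -4, 6), and w × v = (-52, 24, -62).
Distance = |w × v| / |v| = √7124 / √56 ≈ 11.2789.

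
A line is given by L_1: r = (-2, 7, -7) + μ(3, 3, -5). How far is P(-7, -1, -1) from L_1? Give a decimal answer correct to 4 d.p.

3.7788

Taking (-2, 7, -7) on L_1 with direction v = (3, 3, -5): w = P − (-2, 7, -7) = (-5, -8, 6), and w × v = (22, -7, 9).
Distance = |w × v| / |v| = √614 / √43 ≈ 3.7788.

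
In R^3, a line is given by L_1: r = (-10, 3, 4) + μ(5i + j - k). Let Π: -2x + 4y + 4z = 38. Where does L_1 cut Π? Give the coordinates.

(-5, 4, 3)

Substitute r = (-10, 3, 4) + t(5, 1, -1) into the plane: 48 + (-10)t = 38, so t = 1.
Intersection: (-10, 3, 4) + 1·(5, 1, -1) = (-5, 4, 3).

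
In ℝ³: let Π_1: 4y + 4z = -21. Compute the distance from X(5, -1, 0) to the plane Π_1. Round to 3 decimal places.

n·X − d = (0)·(5) + (4)·(-1) + (4)·(0) − (-21) = 17; |n| = √32.
Distance = |17| / √32 = 17/√32 ≈ 3.005.

3.005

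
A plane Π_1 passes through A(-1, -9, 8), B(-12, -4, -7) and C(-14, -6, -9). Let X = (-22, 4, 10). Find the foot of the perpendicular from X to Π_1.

(-7, 1, -2)

AB = (-11, 5, -15), AC = (-13, 3, -17); a normal to Π_1 is AB × AC = (-40, 8, 32).
Using A: Π_1 has equation -40x + 8y + 32z = 224.
Foot = X − λn with λ = (n·X − d)/|n|² = (1232 − 224)/2688 = 3/8.
Foot = (-22, 4, 10) − (3/8)·(-40, 8, 32) = (-7, 1, -2).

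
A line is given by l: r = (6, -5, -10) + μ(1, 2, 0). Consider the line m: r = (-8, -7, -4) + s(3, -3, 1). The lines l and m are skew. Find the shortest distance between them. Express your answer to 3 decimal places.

Common perpendicular direction n = (1, 2, 0) × (3, -3, 1) = (2, -1, -9).
With w = (-8, -7, -4) − (6, -5, -10) = (-14, -2, 6), w · n = -80.
Distance = |w · n| / |n| = |-80| / √86 ≈ 8.627.

8.627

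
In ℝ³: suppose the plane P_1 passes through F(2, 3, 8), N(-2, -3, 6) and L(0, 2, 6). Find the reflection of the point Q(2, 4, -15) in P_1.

FN = (-4, -6, -2), FL = (-2, -1, -2); a normal to P_1 is FN × FL = (10, -4, -8).
Using F: P_1 has equation 10x - 4y - 8z = -56.
λ = (n·Q − d)/|n|² = (124 − (-56))/180 = 1.
Reflection = Q − 2λn = (2, 4, -15) − 2·(10, -4, -8) = (-18, 12, 1).

(-18, 12, 1)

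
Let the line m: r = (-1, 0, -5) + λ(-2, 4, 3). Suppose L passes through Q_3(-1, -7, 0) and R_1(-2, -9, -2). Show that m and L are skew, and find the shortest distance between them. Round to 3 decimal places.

8.228

A direction vector for L is R_1 − Q_3 = (-1, -2, -2).
Common perpendicular direction n = (-2, 4, 3) × (-1, -2, -2) = (-2, -7, 8).
With w = (-1, -7, 0) − (-1, 0, -5) = (0, -7, 5), w · n = 89.
Since n ≠ 0 the lines are not parallel, and w · n = 89 ≠ 0 so they do not intersect; hence they are skew.
Distance = |w · n| / |n| = |89| / √117 ≈ 8.228.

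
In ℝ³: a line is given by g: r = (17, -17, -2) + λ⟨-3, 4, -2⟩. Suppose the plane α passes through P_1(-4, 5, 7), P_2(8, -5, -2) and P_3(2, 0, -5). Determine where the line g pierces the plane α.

P_1P_2 = (12, -10, -9), P_1P_3 = (6, -5, -12); a normal to α is P_1P_2 × P_1P_3 = (75, 90, 0).
Using P_1: α has equation 75x + 90y = 150.
Substitute r = (17, -17, -2) + t(-3, 4, -2) into the plane: -255 + 135t = 150, so t = 3.
Intersection: (17, -17, -2) + 3·(-3, 4, -2) = (8, -5, -8).

(8, -5, -8)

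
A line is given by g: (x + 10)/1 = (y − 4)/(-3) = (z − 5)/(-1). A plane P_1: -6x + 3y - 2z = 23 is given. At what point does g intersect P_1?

(-7, -5, 2)

g has direction (1, -3, -1) through (-10, 4, 5).
Substitute r = (-10, 4, 5) + t(1, -3, -1) into the plane: 62 + (-13)t = 23, so t = 3.
Intersection: (-10, 4, 5) + 3·(1, -3, -1) = (-7, -5, 2).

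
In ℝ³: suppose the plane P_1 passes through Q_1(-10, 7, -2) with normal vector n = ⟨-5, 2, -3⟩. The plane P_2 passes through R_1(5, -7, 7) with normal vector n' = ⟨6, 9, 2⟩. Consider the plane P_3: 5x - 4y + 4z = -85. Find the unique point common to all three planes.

(-9, 5, -5)

P_1: n·r = n·Q_1 gives -5x + 2y - 3z = 70.
P_2: n'·r = n'·R_1 gives 6x + 9y + 2z = -19.
Solving the 3×3 linear system -5x + 2y - 3z = 70, 6x + 9y + 2z = -19, 5x - 4y + 4z = -85 (e.g. by elimination or Cramer's rule, determinant = -41) gives (-9, 5, -5).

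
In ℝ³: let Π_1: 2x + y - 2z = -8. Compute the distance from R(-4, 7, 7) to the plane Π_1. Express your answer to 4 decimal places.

2.3333

n·R − d = (2)·(-4) + (1)·(7) + (-2)·(7) − (-8) = -7; |n| = √9.
Distance = |-7| / √9 = 7/√9 ≈ 2.3333.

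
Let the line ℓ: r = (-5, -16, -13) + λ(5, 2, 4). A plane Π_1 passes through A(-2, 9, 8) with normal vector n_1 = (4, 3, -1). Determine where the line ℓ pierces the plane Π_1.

(10, -10, -1)

Π_1: n_1·r = n_1·A gives 4x + 3y - z = 11.
Substitute r = (-5, -16, -13) + t(5, 2, 4) into the plane: -55 + 22t = 11, so t = 3.
Intersection: (-5, -16, -13) + 3·(5, 2, 4) = (10, -10, -1).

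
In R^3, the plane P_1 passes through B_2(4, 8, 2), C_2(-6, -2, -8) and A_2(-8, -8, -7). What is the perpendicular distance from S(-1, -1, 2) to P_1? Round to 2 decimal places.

B_2C_2 = (-10, -10, -10), B_2A_2 = (-12, -16, -9); a normal to P_1 is B_2C_2 × B_2A_2 = (-70, 30, 40).
Using B_2: P_1 has equation -70x + 30y + 40z = 40.
n·S − d = (-70)·(-1) + (30)·(-1) + (40)·(2) − 40 = 80; |n| = √7400.
Distance = |80| / √7400 = 80/√7400 ≈ 0.93.

0.93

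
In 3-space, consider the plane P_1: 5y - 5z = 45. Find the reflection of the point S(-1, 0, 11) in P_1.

λ = (n·S − d)/|n|² = (-55 − 45)/50 = -2.
Reflection = S − 2λn = (-1, 0, 11) − (-4)·(0, 5, -5) = (-1, 20, -9).

(-1, 20, -9)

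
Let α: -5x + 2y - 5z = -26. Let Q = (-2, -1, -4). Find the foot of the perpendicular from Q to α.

Foot = Q − λn with λ = (n·Q − d)/|n|² = (28 − (-26))/54 = 1.
Foot = (-2, -1, -4) − 1·(-5, 2, -5) = (3, -3, 1).

(3, -3, 1)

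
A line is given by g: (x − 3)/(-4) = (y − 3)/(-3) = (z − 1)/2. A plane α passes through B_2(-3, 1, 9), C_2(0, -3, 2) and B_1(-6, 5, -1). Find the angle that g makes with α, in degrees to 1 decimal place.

g has direction (-4, -3, 2) through (3, 3, 1).
B_2C_2 = (3, -4, -7), B_2B_1 = (-3, 4, -10); a normal to α is B_2C_2 × B_2B_1 = (68, 51, 0).
Using B_2: α has equation 68x + 51y = -153.
sin θ = |n·v| / (|n||v|) = |-425| / (√7225 · √29) = 0.92848.
θ ≈ 68.2°.

68.2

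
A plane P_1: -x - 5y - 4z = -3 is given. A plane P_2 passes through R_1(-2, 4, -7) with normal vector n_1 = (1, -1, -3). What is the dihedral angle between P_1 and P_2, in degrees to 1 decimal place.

P_2: n_1·r = n_1·R_1 gives x - y - 3z = 15.
cos θ = |n₁·n₂| / (|n₁||n₂|) = |16| / (√42 · √11).
θ = arccos(0.74439) ≈ 41.9°.

41.9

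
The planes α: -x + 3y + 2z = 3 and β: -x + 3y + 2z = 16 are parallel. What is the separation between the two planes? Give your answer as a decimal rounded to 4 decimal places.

3.4744

Same normal n = (-1, 3, 2) with |n| = √14; distance = |3 − 16| / |n| = 13/√14 ≈ 3.4744.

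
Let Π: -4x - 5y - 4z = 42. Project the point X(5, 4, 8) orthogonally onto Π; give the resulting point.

Foot = X − λn with λ = (n·X − d)/|n|² = (-72 − 42)/57 = -2.
Foot = (5, 4, 8) − (-2)·(-4, -5, -4) = (-3, -6, 0).

(-3, -6, 0)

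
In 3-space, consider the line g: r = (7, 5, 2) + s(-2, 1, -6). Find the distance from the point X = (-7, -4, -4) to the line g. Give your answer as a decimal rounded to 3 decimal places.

15.467

Taking (7, 5, 2) on g with direction v = (-2, 1, -6): w = X − (7, 5, 2) = (-14, -9, -6), and w × v = (60, -72, -32).
Distance = |w × v| / |v| = √9808 / √41 ≈ 15.467.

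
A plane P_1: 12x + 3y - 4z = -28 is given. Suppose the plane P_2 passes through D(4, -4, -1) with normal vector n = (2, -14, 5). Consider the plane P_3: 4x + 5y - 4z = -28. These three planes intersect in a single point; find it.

P_2: n·r = n·D gives 2x - 14y + 5z = 59.
Solving the 3×3 linear system 12x + 3y - 4z = -28, 2x - 14y + 5z = 59, 4x + 5y - 4z = -28 (e.g. by elimination or Cramer's rule, determinant = 192) gives (-1, -4, 1).

(-1, -4, 1)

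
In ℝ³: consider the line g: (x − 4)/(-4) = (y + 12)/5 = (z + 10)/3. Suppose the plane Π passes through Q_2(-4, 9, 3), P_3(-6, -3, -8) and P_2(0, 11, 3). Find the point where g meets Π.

(-8, 3, -1)

g has direction (-4, 5, 3) through (4, -12, -10).
Q_2P_3 = (-2, -12, -11), Q_2P_2 = (4, 2, 0); a normal to Π is Q_2P_3 × Q_2P_2 = (22, -44, 44).
Using Q_2: Π has equation 22x - 44y + 44z = -352.
Substitute r = (4, -12, -10) + t(-4, 5, 3) into the plane: 176 + (-176)t = -352, so t = 3.
Intersection: (4, -12, -10) + 3·(-4, 5, 3) = (-8, 3, -1).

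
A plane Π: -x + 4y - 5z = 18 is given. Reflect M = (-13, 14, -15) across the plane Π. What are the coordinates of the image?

(-7, -10, 15)

λ = (n·M − d)/|n|² = (144 − 18)/42 = 3.
Reflection = M − 2λn = (-13, 14, -15) − 6·(-1, 4, -5) = (-7, -10, 15).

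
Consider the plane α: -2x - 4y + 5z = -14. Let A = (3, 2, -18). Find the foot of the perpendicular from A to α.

Foot = A − λn with λ = (n·A − d)/|n|² = (-104 − (-14))/45 = -2.
Foot = (3, 2, -18) − (-2)·(-2, -4, 5) = (-1, -6, -8).

(-1, -6, -8)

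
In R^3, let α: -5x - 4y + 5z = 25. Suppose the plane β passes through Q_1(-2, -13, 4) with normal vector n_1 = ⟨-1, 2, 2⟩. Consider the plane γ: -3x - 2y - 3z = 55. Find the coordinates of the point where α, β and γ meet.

β: n_1·r = n_1·Q_1 gives -x + 2y + 2z = -16.
Solving the 3×3 linear system -5x - 4y + 5z = 25, -x + 2y + 2z = -16, -3x - 2y - 3z = 55 (e.g. by elimination or Cramer's rule, determinant = 86) gives (-8, -5, -7).

(-8, -5, -7)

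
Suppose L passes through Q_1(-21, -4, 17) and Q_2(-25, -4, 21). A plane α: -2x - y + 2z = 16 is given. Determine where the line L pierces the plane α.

A direction vector for L is Q_2 − Q_1 = (-4, 0, 4).
Substitute r = (-21, -4, 17) + t(-4, 0, 4) into the plane: 80 + 16t = 16, so t = -4.
Intersection: (-21, -4, 17) + (-4)·(-4, 0, 4) = (-5, -4, 1).

(-5, -4, 1)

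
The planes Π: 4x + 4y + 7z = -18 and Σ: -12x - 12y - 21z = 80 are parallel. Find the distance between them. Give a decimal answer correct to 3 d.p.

0.963

Rescale Σ by 1/(-3): 4x + 4y + 7z = -80/3. Then distance = |-18 − (-80/3)| / √81 ≈ 0.963.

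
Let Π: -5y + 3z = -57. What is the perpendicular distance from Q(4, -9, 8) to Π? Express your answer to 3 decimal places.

21.609

n·Q − d = (0)·(4) + (-5)·(-9) + (3)·(8) − (-57) = 126; |n| = √34.
Distance = |126| / √34 = 126/√34 ≈ 21.609.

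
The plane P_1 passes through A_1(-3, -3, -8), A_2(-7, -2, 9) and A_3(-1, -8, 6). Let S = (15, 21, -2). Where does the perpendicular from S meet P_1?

A_1A_2 = (-4, 1, 17), A_1A_3 = (2, -5, 14); a normal to P_1 is A_1A_2 × A_1A_3 = (99, 90, 18).
Using A_1: P_1 has equation 99x + 90y + 18z = -711.
Foot = S − λn with λ = (n·S − d)/|n|² = (3339 − (-711))/18225 = 2/9.
Foot = (15, 21, -2) − (2/9)·(99, 90, 18) = (-7, 1, -6).

(-7, 1, -6)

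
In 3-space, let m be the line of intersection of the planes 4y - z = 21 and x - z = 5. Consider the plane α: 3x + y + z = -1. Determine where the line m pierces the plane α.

Direction of m: (0, 4, -1) × (1, 0, -1) = (-4, -1, -4).
A point on m: solving the two plane equations with x = -8 gives (-8, 2, -13).
Substitute r = (-8, 2, -13) + t(-4, -1, -4) into the plane: -35 + (-17)t = -1, so t = -2.
Intersection: (-8, 2, -13) + (-2)·(-4, -1, -4) = (0, 4, -5).

(0, 4, -5)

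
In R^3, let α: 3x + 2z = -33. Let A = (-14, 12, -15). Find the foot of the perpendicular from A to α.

(-5, 12, -9)

Foot = A − λn with λ = (n·A − d)/|n|² = (-72 − (-33))/13 = -3.
Foot = (-14, 12, -15) − (-3)·(3, 0, 2) = (-5, 12, -9).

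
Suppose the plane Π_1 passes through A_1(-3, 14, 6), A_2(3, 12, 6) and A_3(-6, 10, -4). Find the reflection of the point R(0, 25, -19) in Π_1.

A_1A_2 = (6, -2, 0), A_1A_3 = (-3, -4, -10); a normal to Π_1 is A_1A_2 × A_1A_3 = (20, 60, -30).
Using A_1: Π_1 has equation 20x + 60y - 30z = 600.
λ = (n·R − d)/|n|² = (2070 − 600)/4900 = 3/10.
Reflection = R − 2λn = (0, 25, -19) − (3/5)·(20, 60, -30) = (-12, -11, -1).

(-12, -11, -1)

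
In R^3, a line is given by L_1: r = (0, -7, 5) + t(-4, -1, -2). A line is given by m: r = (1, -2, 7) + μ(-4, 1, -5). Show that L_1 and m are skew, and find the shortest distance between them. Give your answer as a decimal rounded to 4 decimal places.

4.3041

Common perpendicular direction n = (-4, -1, -2) × (-4, 1, -5) = (7, -12, -8).
With w = (1, -2, 7) − (0, -7, 5) = (1, 5, 2), w · n = -69.
Since n ≠ 0 the lines are not parallel, and w · n = -69 ≠ 0 so they do not intersect; hence they are skew.
Distance = |w · n| / |n| = |-69| / √257 ≈ 4.3041.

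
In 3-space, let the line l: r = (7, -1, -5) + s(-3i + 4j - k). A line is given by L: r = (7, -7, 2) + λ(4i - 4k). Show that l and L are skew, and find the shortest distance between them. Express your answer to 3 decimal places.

0.577

Common perpendicular direction n = (-3, 4, -1) × (4, 0, -4) = (-16, -16, -16).
With w = (7, -7, 2) − (7, -1, -5) = (0, -6, 7), w · n = -16.
Since n ≠ 0 the lines are not parallel, and w · n = -16 ≠ 0 so they do not intersect; hence they are skew.
Distance = |w · n| / |n| = |-16| / √768 ≈ 0.577.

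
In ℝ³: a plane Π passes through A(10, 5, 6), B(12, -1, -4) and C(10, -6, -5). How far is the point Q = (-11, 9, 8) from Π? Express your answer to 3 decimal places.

AB = (2, -6, -10), AC = (0, -11, -11); a normal to Π is AB × AC = (-44, 22, -22).
Using A: Π has equation -44x + 22y - 22z = -462.
n·Q − d = (-44)·(-11) + (22)·(9) + (-22)·(8) − (-462) = 968; |n| = √2904.
Distance = |968| / √2904 = 968/√2904 ≈ 17.963.

17.963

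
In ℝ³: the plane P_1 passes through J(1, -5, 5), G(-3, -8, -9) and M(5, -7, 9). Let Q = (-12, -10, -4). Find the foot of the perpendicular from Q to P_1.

JG = (-4, -3, -14), JM = (4, -2, 4); a normal to P_1 is JG × JM = (-40, -40, 20).
Using J: P_1 has equation -40x - 40y + 20z = 260.
Foot = Q − λn with λ = (n·Q − d)/|n|² = (800 − 260)/3600 = 3/20.
Foot = (-12, -10, -4) − (3/20)·(-40, -40, 20) = (-6, -4, -7).

(-6, -4, -7)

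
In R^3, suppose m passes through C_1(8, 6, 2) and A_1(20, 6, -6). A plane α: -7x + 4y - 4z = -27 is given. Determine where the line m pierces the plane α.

(5, 6, 4)

A direction vector for m is A_1 − C_1 = (12, 0, -8).
Substitute r = (8, 6, 2) + t(12, 0, -8) into the plane: -40 + (-52)t = -27, so t = -1/4.
Intersection: (8, 6, 2) + (-1/4)·(12, 0, -8) = (5, 6, 4).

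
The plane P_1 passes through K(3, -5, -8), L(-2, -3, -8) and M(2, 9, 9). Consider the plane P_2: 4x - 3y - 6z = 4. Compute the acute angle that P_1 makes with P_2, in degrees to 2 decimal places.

71.07

KL = (-5, 2, 0), KM = (-1, 14, 17); a normal to P_1 is KL × KM = (34, 85, -68).
Using K: P_1 has equation 34x + 85y - 68z = 221.
cos θ = |n₁·n₂| / (|n₁||n₂|) = |289| / (√13005 · √61).
θ = arccos(0.32447) ≈ 71.07°.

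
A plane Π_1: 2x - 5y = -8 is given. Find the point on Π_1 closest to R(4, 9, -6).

(6, 4, -6)

Foot = R − λn with λ = (n·R − d)/|n|² = (-37 − (-8))/29 = -1.
Foot = (4, 9, -6) − (-1)·(2, -5, 0) = (6, 4, -6).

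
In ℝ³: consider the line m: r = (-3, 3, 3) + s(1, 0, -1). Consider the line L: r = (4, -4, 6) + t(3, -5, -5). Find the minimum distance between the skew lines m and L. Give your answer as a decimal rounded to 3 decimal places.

Common perpendicular direction n = (1, 0, -1) × (3, -5, -5) = (-5, 2, -5).
With w = (4, -4, 6) − (-3, 3, 3) = (7, -7, 3), w · n = -64.
Distance = |w · n| / |n| = |-64| / √54 ≈ 8.709.

8.709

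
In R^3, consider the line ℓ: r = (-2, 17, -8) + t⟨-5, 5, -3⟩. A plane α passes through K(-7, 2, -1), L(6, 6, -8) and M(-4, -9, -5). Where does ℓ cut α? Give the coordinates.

KL = (13, 4, -7), KM = (3, -11, -4); a normal to α is KL × KM = (-93, 31, -155).
Using K: α has equation -93x + 31y - 155z = 868.
Substitute r = (-2, 17, -8) + t(-5, 5, -3) into the plane: 1953 + 1085t = 868, so t = -1.
Intersection: (-2, 17, -8) + (-1)·(-5, 5, -3) = (3, 12, -5).

(3, 12, -5)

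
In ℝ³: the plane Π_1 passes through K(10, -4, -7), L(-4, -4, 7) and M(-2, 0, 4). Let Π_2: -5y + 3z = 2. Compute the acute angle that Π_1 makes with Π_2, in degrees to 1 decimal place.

KL = (-14, 0, 14), KM = (-12, 4, 11); a normal to Π_1 is KL × KM = (-56, -14, -56).
Using K: Π_1 has equation -56x - 14y - 56z = -112.
cos θ = |n₁·n₂| / (|n₁||n₂|) = |-98| / (√6468 · √34).
θ = arccos(0.20898) ≈ 77.9°.

77.9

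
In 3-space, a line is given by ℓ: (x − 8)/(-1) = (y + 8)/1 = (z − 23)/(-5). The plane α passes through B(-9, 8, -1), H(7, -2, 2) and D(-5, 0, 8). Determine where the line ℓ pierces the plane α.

(5, -5, 8)

ℓ has direction (-1, 1, -5) through (8, -8, 23).
BH = (16, -10, 3), BD = (4, -8, 9); a normal to α is BH × BD = (-66, -132, -88).
Using B: α has equation -66x - 132y - 88z = -374.
Substitute r = (8, -8, 23) + t(-1, 1, -5) into the plane: -1496 + 374t = -374, so t = 3.
Intersection: (8, -8, 23) + 3·(-1, 1, -5) = (5, -5, 8).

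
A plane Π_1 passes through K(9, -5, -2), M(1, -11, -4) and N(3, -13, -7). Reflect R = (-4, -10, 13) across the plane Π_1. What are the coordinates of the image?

(-10, 2, 1)

KM = (-8, -6, -2), KN = (-6, -8, -5); a normal to Π_1 is KM × KN = (14, -28, 28).
Using K: Π_1 has equation 14x - 28y + 28z = 210.
λ = (n·R − d)/|n|² = (588 − 210)/1764 = 3/14.
Reflection = R − 2λn = (-4, -10, 13) − (3/7)·(14, -28, 28) = (-10, 2, 1).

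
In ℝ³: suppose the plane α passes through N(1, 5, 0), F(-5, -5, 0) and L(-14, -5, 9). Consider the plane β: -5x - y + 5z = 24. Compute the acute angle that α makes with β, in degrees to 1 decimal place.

86.9

NF = (-6, -10, 0), NL = (-15, -10, 9); a normal to α is NF × NL = (-90, 54, -90).
Using N: α has equation -90x + 54y - 90z = 180.
cos θ = |n₁·n₂| / (|n₁||n₂|) = |-54| / (√19116 · √51).
θ = arccos(0.05469) ≈ 86.9°.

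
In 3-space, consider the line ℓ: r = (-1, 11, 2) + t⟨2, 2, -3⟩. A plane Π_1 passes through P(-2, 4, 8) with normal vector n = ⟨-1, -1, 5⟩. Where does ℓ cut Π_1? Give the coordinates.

Π_1: n·r = n·P gives -x - y + 5z = 38.
Substitute r = (-1, 11, 2) + t(2, 2, -3) into the plane: 0 + (-19)t = 38, so t = -2.
Intersection: (-1, 11, 2) + (-2)·(2, 2, -3) = (-5, 7, 8).

(-5, 7, 8)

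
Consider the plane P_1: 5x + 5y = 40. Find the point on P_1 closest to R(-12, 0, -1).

Foot = R − λn with λ = (n·R − d)/|n|² = (-60 − 40)/50 = -2.
Foot = (-12, 0, -1) − (-2)·(5, 5, 0) = (-2, 10, -1).

(-2, 10, -1)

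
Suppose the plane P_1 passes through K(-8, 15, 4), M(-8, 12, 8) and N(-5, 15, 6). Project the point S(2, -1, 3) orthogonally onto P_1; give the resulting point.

(-4, 11, 12)

KM = (0, -3, 4), KN = (3, 0, 2); a normal to P_1 is KM × KN = (-6, 12, 9).
Using K: P_1 has equation -6x + 12y + 9z = 264.
Foot = S − λn with λ = (n·S − d)/|n|² = (3 − 264)/261 = -1.
Foot = (2, -1, 3) − (-1)·(-6, 12, 9) = (-4, 11, 12).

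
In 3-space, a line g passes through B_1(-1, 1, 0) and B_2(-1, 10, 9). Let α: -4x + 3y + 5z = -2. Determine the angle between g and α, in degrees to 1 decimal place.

A direction vector for g is B_2 − B_1 = (0, 9, 9).
sin θ = |n·v| / (|n||v|) = |72| / (√50 · √162) = 0.80000.
θ ≈ 53.1°.

53.1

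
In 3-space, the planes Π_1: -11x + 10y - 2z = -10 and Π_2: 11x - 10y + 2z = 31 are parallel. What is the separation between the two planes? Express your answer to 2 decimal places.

1.40

Rescale Π_2 by 1/(-1): -11x + 10y - 2z = -31. Then distance = |-10 − (-31)| / √225 ≈ 1.40.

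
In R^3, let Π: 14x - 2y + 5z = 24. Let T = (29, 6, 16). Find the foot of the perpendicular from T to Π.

(1, 10, 6)

Foot = T − λn with λ = (n·T − d)/|n|² = (474 − 24)/225 = 2.
Foot = (29, 6, 16) − 2·(14, -2, 5) = (1, 10, 6).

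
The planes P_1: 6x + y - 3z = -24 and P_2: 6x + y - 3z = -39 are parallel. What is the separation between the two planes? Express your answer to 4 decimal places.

Same normal n = (6, 1, -3) with |n| = √46; distance = |-24 − (-39)| / |n| = 15/√46 ≈ 2.2116.

2.2116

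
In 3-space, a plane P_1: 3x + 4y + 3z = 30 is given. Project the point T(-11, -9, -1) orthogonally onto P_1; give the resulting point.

Foot = T − λn with λ = (n·T − d)/|n|² = (-72 − 30)/34 = -3.
Foot = (-11, -9, -1) − (-3)·(3, 4, 3) = (-2, 3, 8).

(-2, 3, 8)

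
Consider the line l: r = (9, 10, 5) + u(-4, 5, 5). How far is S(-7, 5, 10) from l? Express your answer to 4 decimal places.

Taking (9, 10, 5) on l with direction v = (-4, 5, 5): w = S − (9, 10, 5) = (-16, -5, 5), and w × v = (-50, 60, -100).
Distance = |w × v| / |v| = √16100 / √66 ≈ 15.6186.

15.6186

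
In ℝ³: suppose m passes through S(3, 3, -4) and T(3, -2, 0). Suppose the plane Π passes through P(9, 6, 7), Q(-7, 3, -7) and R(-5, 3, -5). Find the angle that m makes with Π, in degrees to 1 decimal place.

A direction vector for m is T − S = (0, -5, 4).
PQ = (-16, -3, -14), PR = (-14, -3, -12); a normal to Π is PQ × PR = (-6, 4, 6).
Using P: Π has equation -6x + 4y + 6z = 12.
sin θ = |n·v| / (|n||v|) = |4| / (√88 · √41) = 0.06659.
θ ≈ 3.8°.

3.8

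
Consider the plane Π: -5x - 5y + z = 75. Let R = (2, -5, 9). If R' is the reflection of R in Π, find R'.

(-8, -15, 11)

λ = (n·R − d)/|n|² = (24 − 75)/51 = -1.
Reflection = R − 2λn = (2, -5, 9) − (-2)·(-5, -5, 1) = (-8, -15, 11).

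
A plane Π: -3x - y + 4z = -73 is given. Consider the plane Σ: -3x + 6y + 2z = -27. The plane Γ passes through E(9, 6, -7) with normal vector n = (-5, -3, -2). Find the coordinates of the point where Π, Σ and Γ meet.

Γ: n·r = n·E gives -5x - 3y - 2z = -49.
Solving the 3×3 linear system -3x - y + 4z = -73, -3x + 6y + 2z = -27, -5x - 3y - 2z = -49 (e.g. by elimination or Cramer's rule, determinant = 190) gives (11, 4, -9).

(11, 4, -9)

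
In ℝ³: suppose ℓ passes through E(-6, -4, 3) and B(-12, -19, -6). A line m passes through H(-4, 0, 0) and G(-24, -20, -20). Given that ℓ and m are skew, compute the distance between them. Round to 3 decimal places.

A direction vector for ℓ is B − E = (-6, -15, -9).
A direction vector for m is G − H = (-20, -20, -20).
Common perpendicular direction n = (-6, -15, -9) × (-20, -20, -20) = (120, 60, -180).
With w = (-4, 0, 0) − (-6, -4, 3) = (2, 4, -3), w · n = 1020.
Distance = |w · n| / |n| = |1020| / √50400 ≈ 4.543.

4.543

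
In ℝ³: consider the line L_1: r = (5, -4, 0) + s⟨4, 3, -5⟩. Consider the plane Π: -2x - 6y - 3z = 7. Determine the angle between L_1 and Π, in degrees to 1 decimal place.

12.8

sin θ = |n·v| / (|n||v|) = |-11| / (√49 · √50) = 0.22223.
θ ≈ 12.8°.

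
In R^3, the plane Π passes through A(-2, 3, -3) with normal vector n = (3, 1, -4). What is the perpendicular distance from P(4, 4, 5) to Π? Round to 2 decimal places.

Π: n·r = n·A gives 3x + y - 4z = 9.
n·P − d = (3)·(4) + (1)·(4) + (-4)·(5) − 9 = -13; |n| = √26.
Distance = |-13| / √26 = 13/√26 ≈ 2.55.

2.55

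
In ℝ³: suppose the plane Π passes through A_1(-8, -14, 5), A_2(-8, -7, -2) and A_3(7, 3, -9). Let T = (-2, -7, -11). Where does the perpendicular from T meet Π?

(-3, -2, -6)

A_1A_2 = (0, 7, -7), A_1A_3 = (15, 17, -14); a normal to Π is A_1A_2 × A_1A_3 = (21, -105, -105).
Using A_1: Π has equation 21x - 105y - 105z = 777.
Foot = T − λn with λ = (n·T − d)/|n|² = (1848 − 777)/22491 = 1/21.
Foot = (-2, -7, -11) − (1/21)·(21, -105, -105) = (-3, -2, -6).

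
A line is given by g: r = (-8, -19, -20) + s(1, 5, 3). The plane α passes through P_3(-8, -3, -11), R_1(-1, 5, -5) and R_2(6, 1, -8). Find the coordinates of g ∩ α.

P_3R_1 = (7, 8, 6), P_3R_2 = (14, 4, 3); a normal to α is P_3R_1 × P_3R_2 = (0, 63, -84).
Using P_3: α has equation 63y - 84z = 735.
Substitute r = (-8, -19, -20) + t(1, 5, 3) into the plane: 483 + 63t = 735, so t = 4.
Intersection: (-8, -19, -20) + 4·(1, 5, 3) = (-4, 1, -8).

(-4, 1, -8)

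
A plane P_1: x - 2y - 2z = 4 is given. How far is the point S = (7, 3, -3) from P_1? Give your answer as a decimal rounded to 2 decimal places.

1.00

n·S − d = (1)·(7) + (-2)·(3) + (-2)·(-3) − 4 = 3; |n| = √9.
Distance = |3| / √9 = 3/√9 ≈ 1.00.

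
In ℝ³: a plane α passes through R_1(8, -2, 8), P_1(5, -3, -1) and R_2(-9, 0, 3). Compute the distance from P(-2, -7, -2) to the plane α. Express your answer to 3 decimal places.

4.867

R_1P_1 = (-3, -1, -9), R_1R_2 = (-17, 2, -5); a normal to α is R_1P_1 × R_1R_2 = (23, 138, -23).
Using R_1: α has equation 23x + 138y - 23z = -276.
n·P − d = (23)·(-2) + (138)·(-7) + (-23)·(-2) − (-276) = -690; |n| = √20102.
Distance = |-690| / √20102 = 690/√20102 ≈ 4.867.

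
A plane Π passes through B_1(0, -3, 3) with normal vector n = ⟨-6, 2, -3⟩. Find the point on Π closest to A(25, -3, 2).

Π: n·r = n·B_1 gives -6x + 2y - 3z = -15.
Foot = A − λn with λ = (n·A − d)/|n|² = (-162 − (-15))/49 = -3.
Foot = (25, -3, 2) − (-3)·(-6, 2, -3) = (7, 3, -7).

(7, 3, -7)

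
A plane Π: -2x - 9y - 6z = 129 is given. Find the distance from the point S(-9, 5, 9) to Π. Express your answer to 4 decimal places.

n·S − d = (-2)·(-9) + (-9)·(5) + (-6)·(9) − 129 = -210; |n| = √121.
Distance = |-210| / √121 = 210/√121 ≈ 19.0909.

19.0909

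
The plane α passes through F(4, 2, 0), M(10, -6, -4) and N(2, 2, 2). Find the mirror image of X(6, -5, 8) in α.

FM = (6, -8, -4), FN = (-2, 0, 2); a normal to α is FM × FN = (-16, -4, -16).
Using F: α has equation -16x - 4y - 16z = -72.
λ = (n·X − d)/|n|² = (-204 − (-72))/528 = -1/4.
Reflection = X − 2λn = (6, -5, 8) − (-1/2)·(-16, -4, -16) = (-2, -7, 0).

(-2, -7, 0)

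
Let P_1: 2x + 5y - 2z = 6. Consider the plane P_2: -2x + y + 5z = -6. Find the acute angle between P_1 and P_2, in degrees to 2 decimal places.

73.38

cos θ = |n₁·n₂| / (|n₁||n₂|) = |-9| / (√33 · √30).
θ = arccos(0.28604) ≈ 73.38°.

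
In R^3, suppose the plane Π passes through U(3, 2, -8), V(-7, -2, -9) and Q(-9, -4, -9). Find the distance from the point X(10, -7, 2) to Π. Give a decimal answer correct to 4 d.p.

7.1377

UV = (-10, -4, -1), UQ = (-12, -6, -1); a normal to Π is UV × UQ = (-2, 2, 12).
Using U: Π has equation -2x + 2y + 12z = -98.
n·X − d = (-2)·(10) + (2)·(-7) + (12)·(2) − (-98) = 88; |n| = √152.
Distance = |88| / √152 = 88/√152 ≈ 7.1377.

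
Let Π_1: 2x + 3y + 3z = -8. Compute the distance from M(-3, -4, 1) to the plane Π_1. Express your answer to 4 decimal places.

1.4924

n·M − d = (2)·(-3) + (3)·(-4) + (3)·(1) − (-8) = -7; |n| = √22.
Distance = |-7| / √22 = 7/√22 ≈ 1.4924.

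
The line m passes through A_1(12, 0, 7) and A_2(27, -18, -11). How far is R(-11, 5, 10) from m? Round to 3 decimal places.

A direction vector for m is A_2 − A_1 = (15, -18, -18).
Taking (12, 0, 7) on m with direction v = (15, -18, -18): w = R − (12, 0, 7) = (-23, 5, 3), and w × v = (-36, -369, 339).
Distance = |w × v| / |v| = √252378 / √873 ≈ 17.003.

17.003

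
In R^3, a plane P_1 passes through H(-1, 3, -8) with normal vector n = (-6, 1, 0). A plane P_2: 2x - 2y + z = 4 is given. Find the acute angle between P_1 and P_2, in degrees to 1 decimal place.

39.9

P_1: n·r = n·H gives -6x + y = 9.
cos θ = |n₁·n₂| / (|n₁||n₂|) = |-14| / (√37 · √9).
θ = arccos(0.76720) ≈ 39.9°.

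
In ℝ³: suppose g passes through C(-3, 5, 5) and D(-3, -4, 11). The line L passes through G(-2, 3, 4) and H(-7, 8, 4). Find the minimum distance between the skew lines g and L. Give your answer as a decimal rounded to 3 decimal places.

1.213

A direction vector for g is D − C = (0, -9, 6).
A direction vector for L is H − G = (-5, 5, 0).
Common perpendicular direction n = (0, -9, 6) × (-5, 5, 0) = (-30, -30, -45).
With w = (-2, 3, 4) − (-3, 5, 5) = (1, -2, -1), w · n = 75.
Distance = |w · n| / |n| = |75| / √3825 ≈ 1.213.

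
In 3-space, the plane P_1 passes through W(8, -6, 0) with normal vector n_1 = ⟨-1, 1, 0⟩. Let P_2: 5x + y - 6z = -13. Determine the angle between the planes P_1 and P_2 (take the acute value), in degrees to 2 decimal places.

68.95

P_1: n_1·r = n_1·W gives -x + y = -14.
cos θ = |n₁·n₂| / (|n₁||n₂|) = |-4| / (√2 · √62).
θ = arccos(0.35921) ≈ 68.95°.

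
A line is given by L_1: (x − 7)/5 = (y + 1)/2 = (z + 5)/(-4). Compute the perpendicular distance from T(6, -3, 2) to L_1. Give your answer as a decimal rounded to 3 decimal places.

4.856

L_1 has direction (5, 2, -4) through (7, -1, -5).
Taking (7, -1, -5) on L_1 with direction v = (5, 2, -4): w = T − (7, -1, -5) = (-1, -2, 7), and w × v = (-6, 31, 8).
Distance = |w × v| / |v| = √1061 / √45 ≈ 4.856.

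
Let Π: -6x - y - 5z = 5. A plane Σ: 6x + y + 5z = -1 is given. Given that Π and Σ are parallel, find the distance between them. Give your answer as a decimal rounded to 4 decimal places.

0.5080

Rescale Σ by 1/(-1): -6x - y - 5z = 1. Then distance = |5 − 1| / √62 ≈ 0.5080.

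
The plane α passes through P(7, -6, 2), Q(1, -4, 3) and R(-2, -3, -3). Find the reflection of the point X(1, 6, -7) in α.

(-5, -12, -7)

PQ = (-6, 2, 1), PR = (-9, 3, -5); a normal to α is PQ × PR = (-13, -39, 0).
Using P: α has equation -13x - 39y = 143.
λ = (n·X − d)/|n|² = (-247 − 143)/1690 = -3/13.
Reflection = X − 2λn = (1, 6, -7) − (-6/13)·(-13, -39, 0) = (-5, -12, -7).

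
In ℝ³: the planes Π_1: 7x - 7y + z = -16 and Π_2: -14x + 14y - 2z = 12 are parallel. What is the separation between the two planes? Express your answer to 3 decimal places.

1.005

Rescale Π_2 by 1/(-2): 7x - 7y + z = -6. Then distance = |-16 − (-6)| / √99 ≈ 1.005.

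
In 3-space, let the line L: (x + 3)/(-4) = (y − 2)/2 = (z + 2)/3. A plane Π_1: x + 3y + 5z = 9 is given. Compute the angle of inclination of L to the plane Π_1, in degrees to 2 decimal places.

32.25

L has direction (-4, 2, 3) through (-3, 2, -2).
sin θ = |n·v| / (|n||v|) = |17| / (√35 · √29) = 0.53360.
θ ≈ 32.25°.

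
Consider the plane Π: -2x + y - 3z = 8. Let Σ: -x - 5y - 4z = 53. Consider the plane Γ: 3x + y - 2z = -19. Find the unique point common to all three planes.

Solving the 3×3 linear system -2x + y - 3z = 8, -x - 5y - 4z = 53, 3x + y - 2z = -19 (e.g. by elimination or Cramer's rule, determinant = -84) gives (-5, -8, -2).

(-5, -8, -2)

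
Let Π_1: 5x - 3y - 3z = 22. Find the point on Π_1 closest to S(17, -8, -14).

Foot = S − λn with λ = (n·S − d)/|n|² = (151 − 22)/43 = 3.
Foot = (17, -8, -14) − 3·(5, -3, -3) = (2, 1, -5).

(2, 1, -5)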